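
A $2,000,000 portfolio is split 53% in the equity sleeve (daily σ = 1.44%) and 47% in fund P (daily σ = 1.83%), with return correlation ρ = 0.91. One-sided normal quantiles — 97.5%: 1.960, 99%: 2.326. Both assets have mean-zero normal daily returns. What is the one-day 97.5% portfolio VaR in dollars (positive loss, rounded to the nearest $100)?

σ_p² = 0.53²·1.44² + 0.47²·1.83² + 2·0.91·0.53·0.47·1.44·1.83 = 2.5169 (%²).
σ_p = √2.5169 = 1.586%.
VaR = 1.960 × 1.586% = 3.109%; on $2,000,000 that is $62,180.

$62,200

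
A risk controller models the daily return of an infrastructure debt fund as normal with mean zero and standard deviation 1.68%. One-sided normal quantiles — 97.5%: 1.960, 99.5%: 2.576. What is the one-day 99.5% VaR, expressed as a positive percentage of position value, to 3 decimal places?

VaR = z·σ = 2.576 × 1.68% = 4.328%.

4.328%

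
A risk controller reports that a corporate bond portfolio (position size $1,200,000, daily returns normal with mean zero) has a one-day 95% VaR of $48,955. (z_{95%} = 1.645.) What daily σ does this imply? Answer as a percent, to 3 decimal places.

VaR as a fraction: $48,955 / $1,200,000 = 4.080%.
σ = VaR / z = 4.080% / 1.645 = 2.480%.

2.480%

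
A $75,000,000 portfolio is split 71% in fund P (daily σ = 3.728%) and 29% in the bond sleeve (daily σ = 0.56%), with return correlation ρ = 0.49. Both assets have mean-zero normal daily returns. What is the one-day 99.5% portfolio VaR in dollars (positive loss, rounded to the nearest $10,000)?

σ_p² = 0.71²·3.728² + 0.29²·0.56² + 2·0.49·0.71·0.29·3.728·0.56 = 7.4536 (%²).
σ_p = √7.4536 = 2.730%.
At 99.5%, z = 2.576.
VaR = 2.576 × 2.730% = 7.032%; on $75,000,000 that is $5,274,000.

$5,270,000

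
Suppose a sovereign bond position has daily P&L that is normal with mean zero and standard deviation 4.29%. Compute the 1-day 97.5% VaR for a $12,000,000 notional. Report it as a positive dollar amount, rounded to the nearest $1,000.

At 97.5% one-sided, z = 1.960.
VaR = z·σ = 1.960 × 4.29% = 8.408%.
On $12,000,000: 0.08408 × $12,000,000 = $1,008,960.

$1,009,000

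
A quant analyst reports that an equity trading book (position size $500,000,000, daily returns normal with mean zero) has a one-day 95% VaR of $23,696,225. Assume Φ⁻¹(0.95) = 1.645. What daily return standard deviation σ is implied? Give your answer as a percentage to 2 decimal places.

VaR as a fraction: $23,696,225 / $500,000,000 = 4.739%.
σ = VaR / z = 4.739% / 1.645 = 2.881%.

2.88%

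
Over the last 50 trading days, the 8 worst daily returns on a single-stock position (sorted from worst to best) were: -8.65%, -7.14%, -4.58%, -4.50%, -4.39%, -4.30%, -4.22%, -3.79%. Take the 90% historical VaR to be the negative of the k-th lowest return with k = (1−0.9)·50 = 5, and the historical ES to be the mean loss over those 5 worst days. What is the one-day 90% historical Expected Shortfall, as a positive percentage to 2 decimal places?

The 5 worst returns sum to -29.26%.
ES = −(-29.26%) / 5 = 5.852% ≈ 5.85%.

5.85%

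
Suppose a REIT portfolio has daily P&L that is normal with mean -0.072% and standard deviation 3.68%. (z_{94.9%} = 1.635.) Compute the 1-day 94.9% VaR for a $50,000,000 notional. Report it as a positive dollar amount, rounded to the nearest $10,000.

VaR = −μ + z·σ = −(-0.072%) + 1.635 × 3.68% = 6.089%.
On $50,000,000: 0.06089 × $50,000,000 = $3,044,500.

$3,040,000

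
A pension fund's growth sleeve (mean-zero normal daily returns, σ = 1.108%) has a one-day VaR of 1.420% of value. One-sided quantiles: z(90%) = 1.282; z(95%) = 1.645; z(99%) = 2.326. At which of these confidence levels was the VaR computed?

90%

Implied z = VaR/σ = 1.420 / 1.108 = 1.282.
This matches z(90%) = 1.282.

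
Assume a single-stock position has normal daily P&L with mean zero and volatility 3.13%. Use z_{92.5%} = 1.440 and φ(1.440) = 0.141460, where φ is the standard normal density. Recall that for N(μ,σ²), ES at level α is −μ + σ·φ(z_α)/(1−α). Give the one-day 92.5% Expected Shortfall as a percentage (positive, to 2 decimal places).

Tail multiplier: φ(z)/(1−α) = 0.141460 / 0.075 = 1.886.
ES = 3.13% × 1.886 = 5.903%.

5.90%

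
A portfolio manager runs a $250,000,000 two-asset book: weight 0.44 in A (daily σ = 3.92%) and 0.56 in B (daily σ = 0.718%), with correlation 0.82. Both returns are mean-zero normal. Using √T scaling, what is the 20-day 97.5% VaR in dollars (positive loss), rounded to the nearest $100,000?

σ_p = √(0.44²·3.92² + 0.56²·0.718² + 2·0.82·0.44·0.56·3.92·0.718) = 2.067%.
σ_{20d} = 2.067% × √20 = 9.244%.
z(97.5%) = 1.960.
VaR = 1.960 × 9.244% = 18.118%; on $250,000,000 that is $45,295,000.

$45,300,000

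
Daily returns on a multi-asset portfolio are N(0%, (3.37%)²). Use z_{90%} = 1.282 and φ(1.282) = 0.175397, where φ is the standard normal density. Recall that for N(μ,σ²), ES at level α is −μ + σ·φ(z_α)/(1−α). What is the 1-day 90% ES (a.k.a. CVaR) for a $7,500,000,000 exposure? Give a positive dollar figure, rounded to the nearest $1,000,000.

Tail multiplier: φ(z)/(1−α) = 0.175397 / 0.1 = 1.754.
ES = 3.37% × 1.754 = 5.911%.
On $7,500,000,000: 0.05911 × $7,500,000,000 = $443,325,000.

$443,000,000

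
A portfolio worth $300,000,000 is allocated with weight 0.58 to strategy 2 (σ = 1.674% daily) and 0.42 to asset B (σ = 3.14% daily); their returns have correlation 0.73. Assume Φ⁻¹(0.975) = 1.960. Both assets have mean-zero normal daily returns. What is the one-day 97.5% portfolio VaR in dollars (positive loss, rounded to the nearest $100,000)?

$12,500,000

σ_p² = 0.58²·1.674² + 0.42²·3.14² + 2·0.73·0.58·0.42·1.674·3.14 = 4.5514 (%²).
σ_p = √4.5514 = 2.133%.
VaR = 1.960 × 2.133% = 4.181%; on $300,000,000 that is $12,543,000.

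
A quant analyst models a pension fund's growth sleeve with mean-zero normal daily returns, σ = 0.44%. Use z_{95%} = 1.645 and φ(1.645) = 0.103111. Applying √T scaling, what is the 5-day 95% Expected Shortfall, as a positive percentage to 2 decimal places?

2.03%

σ_{5d} = 0.44% × √5 = 0.984%.
ES multiplier = φ(z)/(1−α) = 0.103111/0.05 = 2.062.
ES = 0.984% × 2.062 = 2.029%.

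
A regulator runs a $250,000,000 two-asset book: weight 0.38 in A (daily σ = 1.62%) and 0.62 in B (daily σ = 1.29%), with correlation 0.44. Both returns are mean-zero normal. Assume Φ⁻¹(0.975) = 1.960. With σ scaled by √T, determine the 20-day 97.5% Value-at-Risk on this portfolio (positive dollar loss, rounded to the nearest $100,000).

$26,400,000

σ_p = √(0.38²·1.62² + 0.62²·1.29² + 2·0.44·0.38·0.62·1.62·1.29) = 1.205%.
σ_{20d} = 1.205% × √20 = 5.389%.
VaR = 1.960 × 5.389% = 10.562%; on $250,000,000 that is $26,405,000.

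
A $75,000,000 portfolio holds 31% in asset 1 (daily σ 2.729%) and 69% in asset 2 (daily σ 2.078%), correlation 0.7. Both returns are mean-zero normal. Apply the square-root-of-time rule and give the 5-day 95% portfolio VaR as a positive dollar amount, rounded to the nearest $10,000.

σ_p = √(0.31²·2.729² + 0.69²·2.078² + 2·0.7·0.31·0.69·2.729·2.078) = 2.114%.
σ_{5d} = 2.114% × √5 = 4.727%.
z(95%) = 1.645.
VaR = 1.645 × 4.727% = 7.776%; on $75,000,000 that is $5,832,000.

$5,830,000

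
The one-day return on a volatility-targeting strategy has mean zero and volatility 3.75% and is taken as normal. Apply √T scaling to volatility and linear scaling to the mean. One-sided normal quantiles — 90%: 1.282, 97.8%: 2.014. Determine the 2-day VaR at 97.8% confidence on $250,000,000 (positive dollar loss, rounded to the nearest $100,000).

$26,700,000

σ_{2d} = 3.75% × √2 = 5.303%.
VaR = 2.014 × 5.303% = 10.680%.
On $250,000,000: 0.10680 × $250,000,000 = $26,700,000.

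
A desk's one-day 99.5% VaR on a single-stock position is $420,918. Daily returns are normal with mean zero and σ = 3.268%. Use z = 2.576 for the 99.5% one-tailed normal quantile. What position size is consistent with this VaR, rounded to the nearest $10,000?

$5,000,000

VaR as a fraction of value: z·σ = 2.576 × 3.268% = 8.41837%.
Position = $420,918 / 0.0841837 = $4,999,995.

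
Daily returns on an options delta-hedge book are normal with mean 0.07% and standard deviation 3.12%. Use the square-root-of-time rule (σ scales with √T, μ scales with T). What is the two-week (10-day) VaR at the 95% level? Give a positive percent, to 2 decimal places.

At 95%, z = 1.645.
σ_{10d} = 3.12% × √10 = 9.866%; μ_{10d} = 10 × 0.07% = 0.700%.
VaR = −(0.700%) + 1.645 × 9.866% = 15.530%.

15.53%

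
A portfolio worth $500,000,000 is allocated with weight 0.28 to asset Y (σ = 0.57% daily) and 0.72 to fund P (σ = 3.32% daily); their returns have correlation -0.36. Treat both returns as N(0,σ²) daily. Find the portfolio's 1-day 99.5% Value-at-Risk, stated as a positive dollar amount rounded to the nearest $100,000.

$30,100,000

σ_p² = 0.28²·0.57² + 0.72²·3.32² + 2·-0.36·0.28·0.72·0.57·3.32 = 5.4648 (%²).
σ_p = √5.4648 = 2.338%.
At 99.5%, z = 2.576.
VaR = 2.576 × 2.338% = 6.023%; on $500,000,000 that is $30,115,000.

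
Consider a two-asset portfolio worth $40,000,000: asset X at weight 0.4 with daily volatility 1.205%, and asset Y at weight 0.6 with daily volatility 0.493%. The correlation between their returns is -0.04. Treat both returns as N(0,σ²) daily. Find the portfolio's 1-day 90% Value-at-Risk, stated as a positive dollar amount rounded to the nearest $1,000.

σ_p² = 0.4²·1.205² + 0.6²·0.493² + 2·-0.04·0.4·0.6·1.205·0.493 = 0.3084 (%²).
σ_p = √0.3084 = 0.555%.
At 90%, z = 1.282.
VaR = 1.282 × 0.555% = 0.712%; on $40,000,000 that is $284,800.

$285,000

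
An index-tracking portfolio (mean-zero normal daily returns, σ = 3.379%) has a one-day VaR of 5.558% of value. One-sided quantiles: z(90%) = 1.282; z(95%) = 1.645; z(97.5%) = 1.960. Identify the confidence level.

Implied z = VaR/σ = 5.558 / 3.379 = 1.645.
This matches z(95%) = 1.645.

95%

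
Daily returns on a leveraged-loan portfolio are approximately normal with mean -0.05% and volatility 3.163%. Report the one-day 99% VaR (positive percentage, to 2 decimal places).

7.41%

At 99% one-sided, z = 2.326.
VaR = −μ + z·σ = −(-0.05%) + 2.326 × 3.163% = 7.407%.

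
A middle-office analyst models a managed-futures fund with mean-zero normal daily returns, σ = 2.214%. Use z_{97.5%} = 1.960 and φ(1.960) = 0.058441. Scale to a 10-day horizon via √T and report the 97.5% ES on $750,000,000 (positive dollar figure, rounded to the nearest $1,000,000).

$123,000,000

σ_{10d} = 2.214% × √10 = 7.001%.
ES multiplier = φ(z)/(1−α) = 0.058441/0.025 = 2.338.
ES = 7.001% × 2.338 = 16.368%; on $750,000,000: $122,760,000.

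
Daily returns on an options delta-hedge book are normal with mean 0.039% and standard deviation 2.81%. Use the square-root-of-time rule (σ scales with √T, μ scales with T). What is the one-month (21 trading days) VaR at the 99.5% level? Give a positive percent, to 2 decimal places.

At 99.5%, z = 2.576.
σ_{21d} = 2.81% × √21 = 12.877%; μ_{21d} = 21 × 0.039% = 0.819%.
VaR = −(0.819%) + 2.576 × 12.877% = 32.352%.

32.35%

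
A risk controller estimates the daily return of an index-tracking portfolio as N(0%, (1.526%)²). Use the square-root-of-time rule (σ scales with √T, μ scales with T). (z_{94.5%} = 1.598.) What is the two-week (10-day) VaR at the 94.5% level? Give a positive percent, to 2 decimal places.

σ_{10d} = 1.526% × √10 = 4.826%.
VaR = 1.598 × 4.826% = 7.712%.

7.71%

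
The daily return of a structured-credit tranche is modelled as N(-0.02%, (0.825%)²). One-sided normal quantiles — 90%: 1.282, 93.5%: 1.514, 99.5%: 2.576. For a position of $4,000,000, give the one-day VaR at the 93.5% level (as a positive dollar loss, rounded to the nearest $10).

VaR = −μ + z·σ = −(-0.02%) + 1.514 × 0.825% = 1.269%.
On $4,000,000: 0.01269 × $4,000,000 = $50,760.

$50,760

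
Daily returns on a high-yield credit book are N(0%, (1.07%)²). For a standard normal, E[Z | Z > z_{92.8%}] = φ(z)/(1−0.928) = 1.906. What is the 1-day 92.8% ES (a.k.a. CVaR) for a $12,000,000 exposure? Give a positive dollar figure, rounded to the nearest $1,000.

ES = 1.07% × 1.906 = 2.039%.
On $12,000,000: 0.02039 × $12,000,000 = $244,680.

$245,000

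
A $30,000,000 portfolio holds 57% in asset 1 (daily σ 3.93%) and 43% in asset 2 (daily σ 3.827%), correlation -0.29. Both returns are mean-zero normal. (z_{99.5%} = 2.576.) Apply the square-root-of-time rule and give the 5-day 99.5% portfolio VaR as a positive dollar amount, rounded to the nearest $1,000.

$4,085,000

σ_p = √(0.57²·3.93² + 0.43²·3.827² + 2·-0.29·0.57·0.43·3.93·3.827) = 2.364%.
σ_{5d} = 2.364% × √5 = 5.286%.
VaR = 2.576 × 5.286% = 13.617%; on $30,000,000 that is $4,085,100.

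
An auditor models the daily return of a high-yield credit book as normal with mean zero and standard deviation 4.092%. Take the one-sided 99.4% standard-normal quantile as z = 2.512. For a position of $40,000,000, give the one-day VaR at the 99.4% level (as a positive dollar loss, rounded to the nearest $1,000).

$4,112,000

VaR = z·σ = 2.512 × 4.092% = 10.279%.
On $40,000,000: 0.10279 × $40,000,000 = $4,111,600.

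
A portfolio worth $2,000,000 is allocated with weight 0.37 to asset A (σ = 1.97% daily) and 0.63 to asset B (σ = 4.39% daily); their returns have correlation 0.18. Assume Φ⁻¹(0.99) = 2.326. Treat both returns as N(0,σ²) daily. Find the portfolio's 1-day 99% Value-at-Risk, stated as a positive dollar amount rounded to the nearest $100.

σ_p² = 0.37²·1.97² + 0.63²·4.39² + 2·0.18·0.37·0.63·1.97·4.39 = 8.9061 (%²).
σ_p = √8.9061 = 2.984%.
VaR = 2.326 × 2.984% = 6.941%; on $2,000,000 that is $138,820.

$138,800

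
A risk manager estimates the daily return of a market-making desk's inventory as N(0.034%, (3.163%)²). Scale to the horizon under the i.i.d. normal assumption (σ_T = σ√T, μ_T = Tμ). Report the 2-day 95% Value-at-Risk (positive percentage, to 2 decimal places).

At 95%, z = 1.645.
σ_{2d} = 3.163% × √2 = 4.473%; μ_{2d} = 2 × 0.034% = 0.068%.
VaR = −(0.068%) + 1.645 × 4.473% = 7.290%.

7.29%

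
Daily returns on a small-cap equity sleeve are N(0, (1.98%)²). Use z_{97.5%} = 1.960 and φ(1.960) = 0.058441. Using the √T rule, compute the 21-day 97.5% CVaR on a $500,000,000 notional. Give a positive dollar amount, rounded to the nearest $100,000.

σ_{21d} = 1.98% × √21 = 9.073%.
ES multiplier = φ(z)/(1−α) = 0.058441/0.025 = 2.338.
ES = 9.073% × 2.338 = 21.213%; on $500,000,000: $106,065,000.

$106,100,000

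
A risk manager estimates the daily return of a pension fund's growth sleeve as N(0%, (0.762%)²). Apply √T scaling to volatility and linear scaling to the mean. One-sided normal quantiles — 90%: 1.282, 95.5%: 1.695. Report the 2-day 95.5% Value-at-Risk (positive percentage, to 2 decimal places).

σ_{2d} = 0.762% × √2 = 1.078%.
VaR = 1.695 × 1.078% = 1.827%.

1.83%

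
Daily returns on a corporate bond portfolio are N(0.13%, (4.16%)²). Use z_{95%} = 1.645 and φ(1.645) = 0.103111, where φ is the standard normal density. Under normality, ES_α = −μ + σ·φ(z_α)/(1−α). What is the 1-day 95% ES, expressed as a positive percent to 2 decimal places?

Tail multiplier: φ(z)/(1−α) = 0.103111 / 0.05 = 2.062.
ES = −(0.13%) + 4.16% × 2.062 = 8.448%.

8.45%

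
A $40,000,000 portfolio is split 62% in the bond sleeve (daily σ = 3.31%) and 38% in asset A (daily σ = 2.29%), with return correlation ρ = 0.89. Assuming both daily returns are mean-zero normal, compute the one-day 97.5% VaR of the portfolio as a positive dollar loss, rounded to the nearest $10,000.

σ_p² = 0.62²·3.31² + 0.38²·2.29² + 2·0.89·0.62·0.38·3.31·2.29 = 8.1475 (%²).
σ_p = √8.1475 = 2.854%.
At 97.5%, z = 1.960.
VaR = 1.960 × 2.854% = 5.594%; on $40,000,000 that is $2,237,600.

$2,240,000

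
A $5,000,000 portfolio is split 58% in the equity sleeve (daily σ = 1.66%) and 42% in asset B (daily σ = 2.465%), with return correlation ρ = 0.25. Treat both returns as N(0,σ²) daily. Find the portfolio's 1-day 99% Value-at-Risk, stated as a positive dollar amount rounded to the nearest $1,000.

σ_p² = 0.58²·1.66² + 0.42²·2.465² + 2·0.25·0.58·0.42·1.66·2.465 = 2.4972 (%²).
σ_p = √2.4972 = 1.580%.
At 99%, z = 2.326.
VaR = 2.326 × 1.580% = 3.675%; on $5,000,000 that is $183,750.

$184,000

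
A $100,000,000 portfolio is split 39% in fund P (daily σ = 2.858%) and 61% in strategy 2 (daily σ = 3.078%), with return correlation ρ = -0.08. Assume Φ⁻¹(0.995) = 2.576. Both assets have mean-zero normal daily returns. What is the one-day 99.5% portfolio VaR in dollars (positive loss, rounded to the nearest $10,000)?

$5,420,000

σ_p² = 0.39²·2.858² + 0.61²·3.078² + 2·-0.08·0.39·0.61·2.858·3.078 = 4.4328 (%²).
σ_p = √4.4328 = 2.105%.
VaR = 2.576 × 2.105% = 5.422%; on $100,000,000 that is $5,422,000.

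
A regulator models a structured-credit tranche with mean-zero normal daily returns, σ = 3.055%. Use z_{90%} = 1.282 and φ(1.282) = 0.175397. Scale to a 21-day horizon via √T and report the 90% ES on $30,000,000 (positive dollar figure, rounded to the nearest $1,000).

$7,367,000

σ_{21d} = 3.055% × √21 = 14.000%.
ES multiplier = φ(z)/(1−α) = 0.175397/0.1 = 1.754.
ES = 14.000% × 1.754 = 24.556%; on $30,000,000: $7,366,800.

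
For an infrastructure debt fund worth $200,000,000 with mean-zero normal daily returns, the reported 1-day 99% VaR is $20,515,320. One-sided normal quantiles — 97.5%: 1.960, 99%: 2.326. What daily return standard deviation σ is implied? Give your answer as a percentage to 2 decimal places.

VaR as a fraction: $20,515,320 / $200,000,000 = 10.258%.
σ = VaR / z = 10.258% / 2.326 = 4.410%.

4.41%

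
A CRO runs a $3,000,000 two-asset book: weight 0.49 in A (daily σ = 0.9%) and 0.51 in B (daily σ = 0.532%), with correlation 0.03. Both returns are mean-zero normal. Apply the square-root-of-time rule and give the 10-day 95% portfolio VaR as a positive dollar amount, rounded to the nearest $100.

σ_p = √(0.49²·0.9² + 0.51²·0.532² + 2·0.03·0.49·0.51·0.9·0.532) = 0.525%.
σ_{10d} = 0.525% × √10 = 1.660%.
z(95%) = 1.645.
VaR = 1.645 × 1.660% = 2.731%; on $3,000,000 that is $81,930.

$81,900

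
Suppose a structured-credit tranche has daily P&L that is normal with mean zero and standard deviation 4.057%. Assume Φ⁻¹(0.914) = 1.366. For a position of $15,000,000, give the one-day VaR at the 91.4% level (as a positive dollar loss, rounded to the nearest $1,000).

VaR = z·σ = 1.366 × 4.057% = 5.542%.
On $15,000,000: 0.05542 × $15,000,000 = $831,300.

$831,000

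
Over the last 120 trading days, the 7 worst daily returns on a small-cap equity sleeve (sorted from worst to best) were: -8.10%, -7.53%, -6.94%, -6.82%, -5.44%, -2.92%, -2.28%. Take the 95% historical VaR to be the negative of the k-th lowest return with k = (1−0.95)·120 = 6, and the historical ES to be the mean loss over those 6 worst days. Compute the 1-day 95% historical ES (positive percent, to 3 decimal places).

The 6 worst returns sum to -37.75%.
ES = −(-37.75%) / 6 = 6.2916…% ≈ 6.292%.

6.292%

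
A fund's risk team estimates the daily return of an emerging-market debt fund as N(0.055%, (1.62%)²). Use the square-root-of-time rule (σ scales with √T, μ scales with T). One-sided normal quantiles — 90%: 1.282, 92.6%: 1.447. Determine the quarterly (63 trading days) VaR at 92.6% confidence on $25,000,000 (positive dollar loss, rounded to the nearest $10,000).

σ_{63d} = 1.62% × √63 = 12.858%; μ_{63d} = 63 × 0.055% = 3.465%.
VaR = −(3.465%) + 1.447 × 12.858% = 15.141%.
On $25,000,000: 0.15141 × $25,000,000 = $3,785,250.

$3,790,000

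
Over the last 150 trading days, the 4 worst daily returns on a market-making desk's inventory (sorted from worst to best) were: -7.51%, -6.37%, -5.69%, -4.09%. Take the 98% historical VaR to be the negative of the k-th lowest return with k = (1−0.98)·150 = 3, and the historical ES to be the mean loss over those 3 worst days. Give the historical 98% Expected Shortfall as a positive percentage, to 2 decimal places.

6.52%

The 3 worst returns sum to -19.57%.
ES = −(-19.57%) / 3 = 6.5233…% ≈ 6.52%.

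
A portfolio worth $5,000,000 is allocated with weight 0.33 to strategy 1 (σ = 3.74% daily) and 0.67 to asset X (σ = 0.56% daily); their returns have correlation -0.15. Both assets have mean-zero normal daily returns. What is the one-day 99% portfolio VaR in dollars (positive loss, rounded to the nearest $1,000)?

$144,000

σ_p² = 0.33²·3.74² + 0.67²·0.56² + 2·-0.15·0.33·0.67·3.74·0.56 = 1.5251 (%²).
σ_p = √1.5251 = 1.235%.
At 99%, z = 2.326.
VaR = 2.326 × 1.235% = 2.873%; on $5,000,000 that is $143,650.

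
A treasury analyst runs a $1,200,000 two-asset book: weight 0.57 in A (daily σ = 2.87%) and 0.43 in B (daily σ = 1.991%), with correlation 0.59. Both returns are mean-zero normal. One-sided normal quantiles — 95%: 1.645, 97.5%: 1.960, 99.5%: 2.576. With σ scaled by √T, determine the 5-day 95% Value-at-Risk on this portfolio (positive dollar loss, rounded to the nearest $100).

$99,300

σ_p = √(0.57²·2.87² + 0.43²·1.991² + 2·0.59·0.57·0.43·2.87·1.991) = 2.250%.
σ_{5d} = 2.250% × √5 = 5.031%.
VaR = 1.645 × 5.031% = 8.276%; on $1,200,000 that is $99,312.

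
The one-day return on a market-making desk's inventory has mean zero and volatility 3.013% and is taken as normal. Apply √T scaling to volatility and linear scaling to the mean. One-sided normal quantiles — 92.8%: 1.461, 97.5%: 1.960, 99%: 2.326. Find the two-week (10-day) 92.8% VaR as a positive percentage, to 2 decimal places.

13.92%

σ_{10d} = 3.013% × √10 = 9.528%.
VaR = 1.461 × 9.528% = 13.920%.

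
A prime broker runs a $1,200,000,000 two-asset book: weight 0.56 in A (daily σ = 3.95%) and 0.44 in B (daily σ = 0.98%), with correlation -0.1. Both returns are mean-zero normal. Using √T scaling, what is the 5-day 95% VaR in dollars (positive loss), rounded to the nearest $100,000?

σ_p = √(0.56²·3.95² + 0.44²·0.98² + 2·-0.1·0.56·0.44·3.95·0.98) = 2.211%.
σ_{5d} = 2.211% × √5 = 4.944%.
z(95%) = 1.645.
VaR = 1.645 × 4.944% = 8.133%; on $1,200,000,000 that is $97,596,000.

$97,600,000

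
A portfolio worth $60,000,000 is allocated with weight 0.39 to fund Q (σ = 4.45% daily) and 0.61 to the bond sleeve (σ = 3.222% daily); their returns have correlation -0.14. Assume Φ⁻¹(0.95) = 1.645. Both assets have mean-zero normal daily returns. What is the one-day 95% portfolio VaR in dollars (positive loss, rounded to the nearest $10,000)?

$2,400,000

σ_p² = 0.39²·4.45² + 0.61²·3.222² + 2·-0.14·0.39·0.61·4.45·3.222 = 5.9198 (%²).
σ_p = √5.9198 = 2.433%.
VaR = 1.645 × 2.433% = 4.002%; on $60,000,000 that is $2,401,200.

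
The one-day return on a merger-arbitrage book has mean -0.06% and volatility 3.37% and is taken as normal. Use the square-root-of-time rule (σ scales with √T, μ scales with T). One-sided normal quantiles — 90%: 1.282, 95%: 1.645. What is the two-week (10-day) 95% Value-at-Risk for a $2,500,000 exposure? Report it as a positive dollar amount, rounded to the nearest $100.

$453,300

σ_{10d} = 3.37% × √10 = 10.657%; μ_{10d} = 10 × -0.06% = -0.600%.
VaR = −(-0.600%) + 1.645 × 10.657% = 18.131%.
On $2,500,000: 0.18131 × $2,500,000 = $453,275.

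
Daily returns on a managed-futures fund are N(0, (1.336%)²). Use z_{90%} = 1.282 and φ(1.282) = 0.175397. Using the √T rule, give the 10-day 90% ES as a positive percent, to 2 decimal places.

σ_{10d} = 1.336% × √10 = 4.225%.
ES multiplier = φ(z)/(1−α) = 0.175397/0.1 = 1.754.
ES = 4.225% × 1.754 = 7.411%.

7.41%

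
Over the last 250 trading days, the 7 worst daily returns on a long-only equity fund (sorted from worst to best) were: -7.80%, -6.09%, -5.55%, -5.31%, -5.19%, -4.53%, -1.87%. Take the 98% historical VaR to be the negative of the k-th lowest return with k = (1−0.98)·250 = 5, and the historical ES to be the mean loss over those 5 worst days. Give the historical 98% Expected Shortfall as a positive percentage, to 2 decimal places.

5.99%

The 5 worst returns sum to -29.94%.
ES = −(-29.94%) / 5 = 5.988% ≈ 5.99%.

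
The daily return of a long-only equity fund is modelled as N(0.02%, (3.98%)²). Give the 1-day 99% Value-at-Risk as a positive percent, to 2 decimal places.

9.24%

At 99% one-sided, z = 2.326.
VaR = −μ + z·σ = −(0.02%) + 2.326 × 3.98% = 9.237%.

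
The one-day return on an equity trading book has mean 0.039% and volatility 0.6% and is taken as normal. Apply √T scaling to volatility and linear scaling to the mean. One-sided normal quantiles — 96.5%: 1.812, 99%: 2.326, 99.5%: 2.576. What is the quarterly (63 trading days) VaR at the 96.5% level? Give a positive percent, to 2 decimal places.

σ_{63d} = 0.6% × √63 = 4.762%; μ_{63d} = 63 × 0.039% = 2.457%.
VaR = −(2.457%) + 1.812 × 4.762% = 6.172%.

6.17%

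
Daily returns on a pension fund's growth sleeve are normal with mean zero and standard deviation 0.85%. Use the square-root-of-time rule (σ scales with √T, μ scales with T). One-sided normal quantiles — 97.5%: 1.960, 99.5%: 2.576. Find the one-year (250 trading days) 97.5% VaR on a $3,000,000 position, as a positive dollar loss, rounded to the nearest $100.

σ_{250d} = 0.85% × √250 = 13.440%.
VaR = 1.960 × 13.440% = 26.342%.
On $3,000,000: 0.26342 × $3,000,000 = $790,260.

$790,300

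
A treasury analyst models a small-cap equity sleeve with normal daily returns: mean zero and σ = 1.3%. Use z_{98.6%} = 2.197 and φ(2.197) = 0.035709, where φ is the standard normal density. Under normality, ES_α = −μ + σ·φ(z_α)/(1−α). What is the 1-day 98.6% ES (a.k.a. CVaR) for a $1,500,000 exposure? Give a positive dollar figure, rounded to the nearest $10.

Tail multiplier: φ(z)/(1−α) = 0.035709 / 0.014 = 2.551.
ES = 1.3% × 2.551 = 3.316%.
On $1,500,000: 0.03316 × $1,500,000 = $49,740.

$49,740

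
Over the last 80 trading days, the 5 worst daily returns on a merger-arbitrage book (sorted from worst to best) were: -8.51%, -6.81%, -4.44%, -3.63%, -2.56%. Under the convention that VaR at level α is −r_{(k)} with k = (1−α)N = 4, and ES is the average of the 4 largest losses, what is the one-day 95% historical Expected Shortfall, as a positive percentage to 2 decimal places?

5.85%

The 4 worst returns sum to -23.39%.
ES = −(-23.39%) / 4 = 5.8475% ≈ 5.85%.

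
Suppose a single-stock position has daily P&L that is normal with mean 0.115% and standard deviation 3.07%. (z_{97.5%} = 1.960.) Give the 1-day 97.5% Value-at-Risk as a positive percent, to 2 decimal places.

5.90%

VaR = −μ + z·σ = −(0.115%) + 1.960 × 3.07% = 5.902%.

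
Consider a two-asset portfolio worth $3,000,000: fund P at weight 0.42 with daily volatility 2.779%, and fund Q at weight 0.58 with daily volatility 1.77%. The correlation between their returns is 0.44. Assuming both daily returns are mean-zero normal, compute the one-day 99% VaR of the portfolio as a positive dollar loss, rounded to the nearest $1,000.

$130,000

σ_p² = 0.42²·2.779² + 0.58²·1.77² + 2·0.44·0.42·0.58·2.779·1.77 = 3.4707 (%²).
σ_p = √3.4707 = 1.863%.
At 99%, z = 2.326.
VaR = 2.326 × 1.863% = 4.333%; on $3,000,000 that is $129,990.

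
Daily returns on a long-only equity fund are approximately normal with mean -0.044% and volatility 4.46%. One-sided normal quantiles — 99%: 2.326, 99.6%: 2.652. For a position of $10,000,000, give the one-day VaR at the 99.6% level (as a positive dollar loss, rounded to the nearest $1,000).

$1,187,000

VaR = −μ + z·σ = −(-0.044%) + 2.652 × 4.46% = 11.872%.
On $10,000,000: 0.11872 × $10,000,000 = $1,187,200.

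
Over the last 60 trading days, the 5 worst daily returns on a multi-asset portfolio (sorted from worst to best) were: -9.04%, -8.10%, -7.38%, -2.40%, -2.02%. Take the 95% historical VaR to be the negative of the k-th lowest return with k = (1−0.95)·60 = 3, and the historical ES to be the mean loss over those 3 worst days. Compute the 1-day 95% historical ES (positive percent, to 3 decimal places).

The 3 worst returns sum to -24.52%.
ES = −(-24.52%) / 3 = 8.1733…% ≈ 8.173%.

8.173%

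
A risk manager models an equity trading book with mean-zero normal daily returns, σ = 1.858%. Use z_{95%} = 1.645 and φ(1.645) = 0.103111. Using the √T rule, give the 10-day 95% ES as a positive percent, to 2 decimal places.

σ_{10d} = 1.858% × √10 = 5.876%.
ES multiplier = φ(z)/(1−α) = 0.103111/0.05 = 2.062.
ES = 5.876% × 2.062 = 12.116%.

12.12%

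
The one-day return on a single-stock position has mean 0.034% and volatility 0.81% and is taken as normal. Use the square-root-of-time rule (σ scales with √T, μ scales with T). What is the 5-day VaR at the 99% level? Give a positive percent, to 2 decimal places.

4.04%

At 99%, z = 2.326.
σ_{5d} = 0.81% × √5 = 1.811%; μ_{5d} = 5 × 0.034% = 0.170%.
VaR = −(0.170%) + 2.326 × 1.811% = 4.042%.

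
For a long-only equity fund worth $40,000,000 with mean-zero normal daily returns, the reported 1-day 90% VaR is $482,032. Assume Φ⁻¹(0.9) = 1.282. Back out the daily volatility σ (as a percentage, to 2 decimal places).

VaR as a fraction: $482,032 / $40,000,000 = 1.205%.
σ = VaR / z = 1.205% / 1.282 = 0.940%.

0.94%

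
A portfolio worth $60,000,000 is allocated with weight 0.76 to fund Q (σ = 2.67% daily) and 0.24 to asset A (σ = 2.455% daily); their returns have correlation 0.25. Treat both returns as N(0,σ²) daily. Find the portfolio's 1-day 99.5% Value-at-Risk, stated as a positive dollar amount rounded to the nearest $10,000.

$3,480,000

σ_p² = 0.76²·2.67² + 0.24²·2.455² + 2·0.25·0.76·0.24·2.67·2.455 = 5.0626 (%²).
σ_p = √5.0626 = 2.250%.
At 99.5%, z = 2.576.
VaR = 2.576 × 2.250% = 5.796%; on $60,000,000 that is $3,477,600.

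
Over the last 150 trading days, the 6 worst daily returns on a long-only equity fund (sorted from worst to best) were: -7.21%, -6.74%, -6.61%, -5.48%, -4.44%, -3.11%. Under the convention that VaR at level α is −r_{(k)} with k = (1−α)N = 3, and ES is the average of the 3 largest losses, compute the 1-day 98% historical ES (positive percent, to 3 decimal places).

The 3 worst returns sum to -20.56%.
ES = −(-20.56%) / 3 = 6.8533…% ≈ 6.853%.

6.853%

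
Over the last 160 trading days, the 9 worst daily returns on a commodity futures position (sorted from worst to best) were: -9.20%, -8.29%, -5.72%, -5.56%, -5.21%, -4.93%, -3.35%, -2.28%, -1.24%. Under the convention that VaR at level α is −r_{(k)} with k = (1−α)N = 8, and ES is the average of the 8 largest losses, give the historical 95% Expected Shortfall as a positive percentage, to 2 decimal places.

The 8 worst returns sum to -44.54%.
ES = −(-44.54%) / 8 = 5.5675% ≈ 5.57%.

5.57%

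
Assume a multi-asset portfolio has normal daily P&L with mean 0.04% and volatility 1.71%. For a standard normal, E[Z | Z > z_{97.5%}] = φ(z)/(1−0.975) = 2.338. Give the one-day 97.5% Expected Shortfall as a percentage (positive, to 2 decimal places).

3.96%

ES = −(0.04%) + 1.71% × 2.338 = 3.958%.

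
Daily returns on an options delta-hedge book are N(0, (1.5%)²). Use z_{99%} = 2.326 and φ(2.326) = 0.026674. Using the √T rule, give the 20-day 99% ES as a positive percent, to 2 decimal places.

17.89%

σ_{20d} = 1.5% × √20 = 6.708%.
ES multiplier = φ(z)/(1−α) = 0.026674/0.01 = 2.667.
ES = 6.708% × 2.667 = 17.890%.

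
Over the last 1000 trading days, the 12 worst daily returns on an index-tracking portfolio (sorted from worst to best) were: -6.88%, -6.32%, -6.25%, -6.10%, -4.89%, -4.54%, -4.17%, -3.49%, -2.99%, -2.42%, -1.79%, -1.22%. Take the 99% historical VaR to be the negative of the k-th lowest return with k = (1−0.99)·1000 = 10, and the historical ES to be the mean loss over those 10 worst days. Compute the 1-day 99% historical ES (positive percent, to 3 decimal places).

The 10 worst returns sum to -48.05%.
ES = −(-48.05%) / 10 = 4.805%.

4.805%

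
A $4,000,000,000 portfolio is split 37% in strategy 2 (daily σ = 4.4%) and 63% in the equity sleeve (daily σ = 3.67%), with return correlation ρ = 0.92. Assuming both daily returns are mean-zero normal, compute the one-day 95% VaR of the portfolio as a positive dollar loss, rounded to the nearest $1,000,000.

$254,000,000

σ_p² = 0.37²·4.4² + 0.63²·3.67² + 2·0.92·0.37·0.63·4.4·3.67 = 14.9221 (%²).
σ_p = √14.9221 = 3.863%.
At 95%, z = 1.645.
VaR = 1.645 × 3.863% = 6.355%; on $4,000,000,000 that is $254,200,000.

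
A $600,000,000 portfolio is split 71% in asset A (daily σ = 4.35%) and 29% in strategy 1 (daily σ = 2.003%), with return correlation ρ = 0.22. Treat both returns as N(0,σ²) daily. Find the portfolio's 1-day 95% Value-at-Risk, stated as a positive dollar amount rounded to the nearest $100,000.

σ_p² = 0.71²·4.35² + 0.29²·2.003² + 2·0.22·0.71·0.29·4.35·2.003 = 10.6656 (%²).
σ_p = √10.6656 = 3.266%.
At 95%, z = 1.645.
VaR = 1.645 × 3.266% = 5.373%; on $600,000,000 that is $32,238,000.

$32,200,000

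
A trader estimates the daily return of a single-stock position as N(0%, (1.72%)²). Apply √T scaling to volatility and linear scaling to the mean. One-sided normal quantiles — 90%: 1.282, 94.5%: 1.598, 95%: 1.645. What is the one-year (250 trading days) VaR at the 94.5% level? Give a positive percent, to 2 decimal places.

σ_{250d} = 1.72% × √250 = 27.196%.
VaR = 1.598 × 27.196% = 43.459%.

43.46%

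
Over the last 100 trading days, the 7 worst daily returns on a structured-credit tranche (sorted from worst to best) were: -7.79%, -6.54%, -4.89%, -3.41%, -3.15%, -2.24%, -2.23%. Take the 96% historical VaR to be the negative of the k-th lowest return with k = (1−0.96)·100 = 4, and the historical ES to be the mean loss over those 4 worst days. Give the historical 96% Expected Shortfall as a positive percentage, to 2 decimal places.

5.66%

The 4 worst returns sum to -22.63%.
ES = −(-22.63%) / 4 = 5.6575% ≈ 5.66%.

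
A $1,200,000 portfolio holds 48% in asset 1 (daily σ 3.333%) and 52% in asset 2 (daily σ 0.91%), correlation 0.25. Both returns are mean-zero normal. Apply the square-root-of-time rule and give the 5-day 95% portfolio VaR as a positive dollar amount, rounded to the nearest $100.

$78,500

σ_p = √(0.48²·3.333² + 0.52²·0.91² + 2·0.25·0.48·0.52·3.333·0.91) = 1.778%.
σ_{5d} = 1.778% × √5 = 3.976%.
z(95%) = 1.645.
VaR = 1.645 × 3.976% = 6.541%; on $1,200,000 that is $78,492.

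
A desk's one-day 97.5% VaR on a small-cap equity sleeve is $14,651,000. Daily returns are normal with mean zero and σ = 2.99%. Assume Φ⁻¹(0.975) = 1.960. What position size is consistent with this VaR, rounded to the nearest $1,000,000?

$250,000,000

VaR as a fraction of value: z·σ = 1.960 × 2.99% = 5.8604%.
Position = $14,651,000 / 0.058604 = $250,000,000.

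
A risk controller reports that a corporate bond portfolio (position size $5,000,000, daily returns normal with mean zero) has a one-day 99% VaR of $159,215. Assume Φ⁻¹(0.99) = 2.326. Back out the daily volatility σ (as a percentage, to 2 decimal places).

VaR as a fraction: $159,215 / $5,000,000 = 3.184%.
σ = VaR / z = 3.184% / 2.326 = 1.369%.

1.37%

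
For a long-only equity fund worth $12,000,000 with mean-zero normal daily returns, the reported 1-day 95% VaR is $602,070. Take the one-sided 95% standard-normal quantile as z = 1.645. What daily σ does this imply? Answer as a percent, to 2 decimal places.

3.05%

VaR as a fraction: $602,070 / $12,000,000 = 5.017%.
σ = VaR / z = 5.017% / 1.645 = 3.050%.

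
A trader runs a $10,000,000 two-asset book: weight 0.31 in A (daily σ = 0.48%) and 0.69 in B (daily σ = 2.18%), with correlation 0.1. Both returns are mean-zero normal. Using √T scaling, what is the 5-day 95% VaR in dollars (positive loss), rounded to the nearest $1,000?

$561,000

σ_p = √(0.31²·0.48² + 0.69²·2.18² + 2·0.1·0.31·0.69·0.48·2.18) = 1.526%.
σ_{5d} = 1.526% × √5 = 3.412%.
z(95%) = 1.645.
VaR = 1.645 × 3.412% = 5.613%; on $10,000,000 that is $561,300.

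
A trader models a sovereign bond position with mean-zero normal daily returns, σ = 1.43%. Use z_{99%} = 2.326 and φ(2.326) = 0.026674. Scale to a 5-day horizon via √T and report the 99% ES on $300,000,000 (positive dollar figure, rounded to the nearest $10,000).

$25,590,000

σ_{5d} = 1.43% × √5 = 3.198%.
ES multiplier = φ(z)/(1−α) = 0.026674/0.01 = 2.667.
ES = 3.198% × 2.667 = 8.529%; on $300,000,000: $25,587,000.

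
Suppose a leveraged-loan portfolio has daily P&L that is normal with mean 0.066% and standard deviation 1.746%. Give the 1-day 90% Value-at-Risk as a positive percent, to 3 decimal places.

2.172%

At 90% one-sided, z = 1.282.
VaR = −μ + z·σ = −(0.066%) + 1.282 × 1.746% = 2.172%.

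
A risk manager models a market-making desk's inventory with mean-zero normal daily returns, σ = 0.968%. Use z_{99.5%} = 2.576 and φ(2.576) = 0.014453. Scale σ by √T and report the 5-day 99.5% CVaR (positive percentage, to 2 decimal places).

σ_{5d} = 0.968% × √5 = 2.165%.
ES multiplier = φ(z)/(1−α) = 0.014453/0.005 = 2.891.
ES = 2.165% × 2.891 = 6.259%.

6.26%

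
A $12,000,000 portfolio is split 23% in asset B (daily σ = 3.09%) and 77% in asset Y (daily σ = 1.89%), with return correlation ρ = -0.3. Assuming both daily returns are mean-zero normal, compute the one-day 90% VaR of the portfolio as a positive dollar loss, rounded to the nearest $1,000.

$218,000

σ_p² = 0.23²·3.09² + 0.77²·1.89² + 2·-0.3·0.23·0.77·3.09·1.89 = 2.0024 (%²).
σ_p = √2.0024 = 1.415%.
At 90%, z = 1.282.
VaR = 1.282 × 1.415% = 1.814%; on $12,000,000 that is $217,680.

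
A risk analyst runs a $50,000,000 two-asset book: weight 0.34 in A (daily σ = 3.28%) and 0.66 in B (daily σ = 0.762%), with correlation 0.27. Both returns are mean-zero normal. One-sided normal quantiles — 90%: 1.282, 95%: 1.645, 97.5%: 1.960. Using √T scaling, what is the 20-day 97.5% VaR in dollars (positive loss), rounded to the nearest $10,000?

σ_p = √(0.34²·3.28² + 0.66²·0.762² + 2·0.27·0.34·0.66·3.28·0.762) = 1.341%.
σ_{20d} = 1.341% × √20 = 5.997%.
VaR = 1.960 × 5.997% = 11.754%; on $50,000,000 that is $5,877,000.

$5,880,000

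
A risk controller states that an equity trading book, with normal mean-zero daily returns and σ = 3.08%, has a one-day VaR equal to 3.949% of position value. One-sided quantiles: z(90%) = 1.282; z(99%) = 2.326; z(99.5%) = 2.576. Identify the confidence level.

90%

Implied z = VaR/σ = 3.949 / 3.08 = 1.282.
This matches z(90%) = 1.282.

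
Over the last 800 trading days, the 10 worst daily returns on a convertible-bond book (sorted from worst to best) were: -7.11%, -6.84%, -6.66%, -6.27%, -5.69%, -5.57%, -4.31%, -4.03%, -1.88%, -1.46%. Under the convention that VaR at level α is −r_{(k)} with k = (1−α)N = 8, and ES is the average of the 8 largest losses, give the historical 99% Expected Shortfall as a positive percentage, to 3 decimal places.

The 8 worst returns sum to -46.48%.
ES = −(-46.48%) / 8 = 5.81% ≈ 5.810%.

5.810%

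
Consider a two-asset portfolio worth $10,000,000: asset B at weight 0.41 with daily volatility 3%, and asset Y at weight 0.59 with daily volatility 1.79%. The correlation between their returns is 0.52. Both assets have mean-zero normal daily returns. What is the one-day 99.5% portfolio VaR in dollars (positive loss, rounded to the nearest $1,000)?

σ_p² = 0.41²·3² + 0.59²·1.79² + 2·0.52·0.41·0.59·3·1.79 = 3.9792 (%²).
σ_p = √3.9792 = 1.995%.
At 99.5%, z = 2.576.
VaR = 2.576 × 1.995% = 5.139%; on $10,000,000 that is $513,900.

$514,000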